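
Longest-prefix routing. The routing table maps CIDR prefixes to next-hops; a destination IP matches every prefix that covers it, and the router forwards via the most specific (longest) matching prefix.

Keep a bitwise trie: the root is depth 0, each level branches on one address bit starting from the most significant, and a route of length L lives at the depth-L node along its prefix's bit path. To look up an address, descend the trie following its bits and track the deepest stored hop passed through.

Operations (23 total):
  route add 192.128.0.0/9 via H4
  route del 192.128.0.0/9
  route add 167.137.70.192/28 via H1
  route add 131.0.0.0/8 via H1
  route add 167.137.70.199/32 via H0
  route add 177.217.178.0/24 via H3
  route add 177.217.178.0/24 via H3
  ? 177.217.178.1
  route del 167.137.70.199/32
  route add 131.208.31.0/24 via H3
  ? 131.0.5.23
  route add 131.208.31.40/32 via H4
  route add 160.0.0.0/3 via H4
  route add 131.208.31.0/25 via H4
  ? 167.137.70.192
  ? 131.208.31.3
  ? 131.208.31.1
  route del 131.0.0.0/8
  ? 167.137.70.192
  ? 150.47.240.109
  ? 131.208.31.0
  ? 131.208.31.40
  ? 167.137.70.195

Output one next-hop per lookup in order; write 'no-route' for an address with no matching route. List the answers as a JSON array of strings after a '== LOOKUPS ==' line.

Process each operation:
  + 192.128.0.0/9 (H4) depth=9
  - 192.128.0.0/9 clear@9
  + 167.137.70.192/28 (H1) depth=28
  + 131.0.0.0/8 (H1) depth=8
  + 167.137.70.199/32 (H0) depth=32
  + 177.217.178.0/24 (H3) depth=24
  + 177.217.178.0/24 (H3) depth=24
  ? 177.217.178.1  path d0:-→d1:-→d2:-→d3:-→d4:-→d5:-→d6:-→d7:-→d8:-→d9:-→d10:-→d11:-→d12:-→d13:-→d14:-→d15:-→d16:-→d17:-→d18:-→d19:-→d20:-→d21:-→d22:-→d23:-→d24:H3  best=H3
  - 167.137.70.199/32 clear@32
  + 131.208.31.0/24 (H3) depth=24
  ? 131.0.5.23  path d0:-→d1:-→d2:-→d3:-→d4:-→d5:-→d6:-→d7:-→d8:H1  best=H1
  + 131.208.31.40/32 (H4) depth=32
  + 160.0.0.0/3 (H4) depth=3
  + 131.208.31.0/25 (H4) depth=25
  ? 167.137.70.192  path d0:-→d1:-→d2:-→d3:H4→d4:-→d5:-→d6:-→d7:-→d8:-→d9:-→d10:-→d11:-→d12:-→d13:-→d14:-→d15:-→d16:-→d17:-→d18:-→d19:-→d20:-→d21:-→d22:-→d23:-→d24:-→d25:-→d26:-→d27:-→d28:H1→d29:-  best=H1
  ? 131.208.31.3  path d0:-→d1:-→d2:-→d3:-→d4:-→d5:-→d6:-→d7:-→d8:H1→d9:-→d10:-→d11:-→d12:-→d13:-→d14:-→d15:-→d16:-→d17:-→d18:-→d19:-→d20:-→d21:-→d22:-→d23:-→d24:H3→d25:H4→d26:-  best=H4
  ? 131.208.31.1  path d0:-→d1:-→d2:-→d3:-→d4:-→d5:-→d6:-→d7:-→d8:H1→d9:-→d10:-→d11:-→d12:-→d13:-→d14:-→d15:-→d16:-→d17:-→d18:-→d19:-→d20:-→d21:-→d22:-→d23:-→d24:H3→d25:H4→d26:-  best=H4
  - 131.0.0.0/8 clear@8
  ? 167.137.70.192  path d0:-→d1:-→d2:-→d3:H4→d4:-→d5:-→d6:-→d7:-→d8:-→d9:-→d10:-→d11:-→d12:-→d13:-→d14:-→d15:-→d16:-→d17:-→d18:-→d19:-→d20:-→d21:-→d22:-→d23:-→d24:-→d25:-→d26:-→d27:-→d28:H1→d29:-  best=H1
  ? 150.47.240.109  path d0:-→d1:-→d2:-→d3:-  best=no-route
  ? 131.208.31.0  path d0:-→d1:-→d2:-→d3:-→d4:-→d5:-→d6:-→d7:-→d8:-→d9:-→d10:-→d11:-→d12:-→d13:-→d14:-→d15:-→d16:-→d17:-→d18:-→d19:-→d20:-→d21:-→d22:-→d23:-→d24:H3→d25:H4→d26:-  best=H4
  ? 131.208.31.40  path d0:-→d1:-→d2:-→d3:-→d4:-→d5:-→d6:-→d7:-→d8:-→d9:-→d10:-→d11:-→d12:-→d13:-→d14:-→d15:-→d16:-→d17:-→d18:-→d19:-→d20:-→d21:-→d22:-→d23:-→d24:H3→d25:H4→d26:-→d27:-→d28:-→d29:-→d30:-→d31:-→d32:H4  best=H4
  ? 167.137.70.195  path d0:-→d1:-→d2:-→d3:H4→d4:-→d5:-→d6:-→d7:-→d8:-→d9:-→d10:-→d11:-→d12:-→d13:-→d14:-→d15:-→d16:-→d17:-→d18:-→d19:-→d20:-→d21:-→d22:-→d23:-→d24:-→d25:-→d26:-→d27:-→d28:H1→d29:-  best=H1

== LOOKUPS ==
["H3","H1","H1","H4","H4","H1","no-route","H4","H4","H1"]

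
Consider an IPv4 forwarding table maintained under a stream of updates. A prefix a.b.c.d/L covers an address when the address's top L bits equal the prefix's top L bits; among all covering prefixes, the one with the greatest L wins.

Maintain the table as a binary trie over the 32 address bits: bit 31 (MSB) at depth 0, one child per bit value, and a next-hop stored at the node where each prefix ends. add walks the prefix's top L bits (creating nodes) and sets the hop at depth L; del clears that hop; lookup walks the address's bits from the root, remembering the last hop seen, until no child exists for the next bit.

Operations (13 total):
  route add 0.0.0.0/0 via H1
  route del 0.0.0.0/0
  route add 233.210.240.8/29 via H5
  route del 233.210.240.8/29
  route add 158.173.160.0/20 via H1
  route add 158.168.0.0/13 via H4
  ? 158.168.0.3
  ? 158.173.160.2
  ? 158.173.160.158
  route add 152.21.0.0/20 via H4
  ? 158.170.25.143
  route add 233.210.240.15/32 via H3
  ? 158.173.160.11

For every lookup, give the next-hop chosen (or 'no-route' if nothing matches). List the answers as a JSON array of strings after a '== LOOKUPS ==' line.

Apply in order:
  + 0.0.0.0/0 (H1) depth=0
  del 0.0.0.0/0 (clear depth 0)
  + 233.210.240.8/29 (H5) depth=29
  del 233.210.240.8/29 (clear depth 29)
  + 158.173.160.0/20 (H1) depth=20
  + 158.168.0.0/13 (H4) depth=13
  lookup 158.168.0.3: bits 1001111010101 walk d0:-→d1:-→d2:-→d3:-→d4:-→d5:-→d6:-→d7:-→d8:-→d9:-→d10:-→d11:-→d12:-→d13:H4 -> H4
  lookup 158.173.160.2: bits 10011110101011011010 walk d0:-→d1:-→d2:-→d3:-→d4:-→d5:-→d6:-→d7:-→d8:-→d9:-→d10:-→d11:-→d12:-→d13:H4→d14:-→d15:-→d16:-→d17:-→d18:-→d19:-→d20:H1 -> H1
  lookup 158.173.160.158: bits 10011110101011011010 walk d0:-→d1:-→d2:-→d3:-→d4:-→d5:-→d6:-→d7:-→d8:-→d9:-→d10:-→d11:-→d12:-→d13:H4→d14:-→d15:-→d16:-→d17:-→d18:-→d19:-→d20:H1 -> H1
  + 152.21.0.0/20 (H4) depth=20
  lookup 158.170.25.143: bits 1001111010101 walk d0:-→d1:-→d2:-→d3:-→d4:-→d5:-→d6:-→d7:-→d8:-→d9:-→d10:-→d11:-→d12:-→d13:H4 -> H4
  + 233.210.240.15/32 (H3) depth=32
  lookup 158.173.160.11: bits 10011110101011011010 walk d0:-→d1:-→d2:-→d3:-→d4:-→d5:-→d6:-→d7:-→d8:-→d9:-→d10:-→d11:-→d12:-→d13:H4→d14:-→d15:-→d16:-→d17:-→d18:-→d19:-→d20:H1 -> H1

== LOOKUPS ==
["H4","H1","H1","H4","H1"]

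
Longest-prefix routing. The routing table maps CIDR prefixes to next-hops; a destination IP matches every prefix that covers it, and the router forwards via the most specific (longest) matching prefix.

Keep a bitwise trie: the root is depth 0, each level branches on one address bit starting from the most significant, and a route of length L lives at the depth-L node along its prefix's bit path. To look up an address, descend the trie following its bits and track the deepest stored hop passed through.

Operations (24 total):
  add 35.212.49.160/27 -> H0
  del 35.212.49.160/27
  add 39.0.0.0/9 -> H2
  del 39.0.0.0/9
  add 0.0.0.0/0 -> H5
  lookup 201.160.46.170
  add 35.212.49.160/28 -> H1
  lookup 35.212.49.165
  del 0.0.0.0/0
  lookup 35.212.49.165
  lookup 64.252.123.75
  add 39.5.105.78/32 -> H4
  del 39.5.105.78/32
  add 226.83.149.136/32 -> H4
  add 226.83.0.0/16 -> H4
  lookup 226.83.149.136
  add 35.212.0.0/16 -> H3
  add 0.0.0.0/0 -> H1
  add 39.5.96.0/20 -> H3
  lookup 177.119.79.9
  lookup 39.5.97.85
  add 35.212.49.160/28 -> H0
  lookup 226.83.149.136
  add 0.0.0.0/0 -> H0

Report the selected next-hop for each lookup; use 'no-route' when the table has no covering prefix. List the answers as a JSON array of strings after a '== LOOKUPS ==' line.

Apply in order:
  add 35.212.49.160/27 -> H0 at depth 27
  - 35.212.49.160/27 clear@27
  add 39.0.0.0/9 -> H2 at depth 9
  - 39.0.0.0/9 clear@9
  add 0.0.0.0/0 -> H5 at depth 0
  ? 201.160.46.170  path d0:H5  best=H5
  add 35.212.49.160/28 -> H1 at depth 28
  ? 35.212.49.165  path d0:H5→d1:-→d2:-→d3:-→d4:-→d5:-→d6:-→d7:-→d8:-→d9:-→d10:-→d11:-→d12:-→d13:-→d14:-→d15:-→d16:-→d17:-→d18:-→d19:-→d20:-→d21:-→d22:-→d23:-→d24:-→d25:-→d26:-→d27:-→d28:H1  best=H1
  - 0.0.0.0/0 clear@0
  ? 35.212.49.165  path d0:-→d1:-→d2:-→d3:-→d4:-→d5:-→d6:-→d7:-→d8:-→d9:-→d10:-→d11:-→d12:-→d13:-→d14:-→d15:-→d16:-→d17:-→d18:-→d19:-→d20:-→d21:-→d22:-→d23:-→d24:-→d25:-→d26:-→d27:-→d28:H1  best=H1
  ? 64.252.123.75  path d0:-→d1:-  best=no-route
  add 39.5.105.78/32 -> H4 at depth 32
  - 39.5.105.78/32 clear@32
  add 226.83.149.136/32 -> H4 at depth 32
  add 226.83.0.0/16 -> H4 at depth 16
  ? 226.83.149.136  path d0:-→d1:-→d2:-→d3:-→d4:-→d5:-→d6:-→d7:-→d8:-→d9:-→d10:-→d11:-→d12:-→d13:-→d14:-→d15:-→d16:H4→d17:-→d18:-→d19:-→d20:-→d21:-→d22:-→d23:-→d24:-→d25:-→d26:-→d27:-→d28:-→d29:-→d30:-→d31:-→d32:H4  best=H4
  add 35.212.0.0/16 -> H3 at depth 16
  add 0.0.0.0/0 -> H1 at depth 0
  add 39.5.96.0/20 -> H3 at depth 20
  ? 177.119.79.9  path d0:H1→d1:-  best=H1
  ? 39.5.97.85  path d0:H1→d1:-→d2:-→d3:-→d4:-→d5:-→d6:-→d7:-→d8:-→d9:-→d10:-→d11:-→d12:-→d13:-→d14:-→d15:-→d16:-→d17:-→d18:-→d19:-→d20:H3  best=H3
  add 35.212.49.160/28 -> H0 at depth 28
  ? 226.83.149.136  path d0:H1→d1:-→d2:-→d3:-→d4:-→d5:-→d6:-→d7:-→d8:-→d9:-→d10:-→d11:-→d12:-→d13:-→d14:-→d15:-→d16:H4→d17:-→d18:-→d19:-→d20:-→d21:-→d22:-→d23:-→d24:-→d25:-→d26:-→d27:-→d28:-→d29:-→d30:-→d31:-→d32:H4  best=H4
  add 0.0.0.0/0 -> H0 at depth 0

== LOOKUPS ==
["H5","H1","H1","no-route","H4","H1","H3","H4"]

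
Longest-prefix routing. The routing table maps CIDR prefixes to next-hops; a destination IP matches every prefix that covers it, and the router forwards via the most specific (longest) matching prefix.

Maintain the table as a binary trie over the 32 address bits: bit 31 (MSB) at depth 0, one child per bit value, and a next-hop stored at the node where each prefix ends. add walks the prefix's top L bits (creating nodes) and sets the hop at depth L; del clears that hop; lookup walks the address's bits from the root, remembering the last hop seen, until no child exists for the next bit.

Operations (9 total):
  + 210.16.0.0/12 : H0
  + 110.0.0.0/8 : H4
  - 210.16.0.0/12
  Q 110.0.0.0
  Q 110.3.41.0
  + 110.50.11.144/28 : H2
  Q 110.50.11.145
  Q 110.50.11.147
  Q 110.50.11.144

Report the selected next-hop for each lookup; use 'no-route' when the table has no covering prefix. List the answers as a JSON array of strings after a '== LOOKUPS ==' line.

Apply in order:
  add 210.16.0.0/12 -> H0 at depth 12
  add 110.0.0.0/8 -> H4 at depth 8
  - 210.16.0.0/12 clear@12
  ? 110.0.0.0  path d0:-→d1:-→d2:-→d3:-→d4:-→d5:-→d6:-→d7:-→d8:H4  best=H4
  ? 110.3.41.0  path d0:-→d1:-→d2:-→d3:-→d4:-→d5:-→d6:-→d7:-→d8:H4  best=H4
  add 110.50.11.144/28 -> H2 at depth 28
  ? 110.50.11.145  path d0:-→d1:-→d2:-→d3:-→d4:-→d5:-→d6:-→d7:-→d8:H4→d9:-→d10:-→d11:-→d12:-→d13:-→d14:-→d15:-→d16:-→d17:-→d18:-→d19:-→d20:-→d21:-→d22:-→d23:-→d24:-→d25:-→d26:-→d27:-→d28:H2  best=H2
  ? 110.50.11.147  path d0:-→d1:-→d2:-→d3:-→d4:-→d5:-→d6:-→d7:-→d8:H4→d9:-→d10:-→d11:-→d12:-→d13:-→d14:-→d15:-→d16:-→d17:-→d18:-→d19:-→d20:-→d21:-→d22:-→d23:-→d24:-→d25:-→d26:-→d27:-→d28:H2  best=H2
  ? 110.50.11.144  path d0:-→d1:-→d2:-→d3:-→d4:-→d5:-→d6:-→d7:-→d8:H4→d9:-→d10:-→d11:-→d12:-→d13:-→d14:-→d15:-→d16:-→d17:-→d18:-→d19:-→d20:-→d21:-→d22:-→d23:-→d24:-→d25:-→d26:-→d27:-→d28:H2  best=H2

== LOOKUPS ==
["H4","H4","H2","H2","H2"]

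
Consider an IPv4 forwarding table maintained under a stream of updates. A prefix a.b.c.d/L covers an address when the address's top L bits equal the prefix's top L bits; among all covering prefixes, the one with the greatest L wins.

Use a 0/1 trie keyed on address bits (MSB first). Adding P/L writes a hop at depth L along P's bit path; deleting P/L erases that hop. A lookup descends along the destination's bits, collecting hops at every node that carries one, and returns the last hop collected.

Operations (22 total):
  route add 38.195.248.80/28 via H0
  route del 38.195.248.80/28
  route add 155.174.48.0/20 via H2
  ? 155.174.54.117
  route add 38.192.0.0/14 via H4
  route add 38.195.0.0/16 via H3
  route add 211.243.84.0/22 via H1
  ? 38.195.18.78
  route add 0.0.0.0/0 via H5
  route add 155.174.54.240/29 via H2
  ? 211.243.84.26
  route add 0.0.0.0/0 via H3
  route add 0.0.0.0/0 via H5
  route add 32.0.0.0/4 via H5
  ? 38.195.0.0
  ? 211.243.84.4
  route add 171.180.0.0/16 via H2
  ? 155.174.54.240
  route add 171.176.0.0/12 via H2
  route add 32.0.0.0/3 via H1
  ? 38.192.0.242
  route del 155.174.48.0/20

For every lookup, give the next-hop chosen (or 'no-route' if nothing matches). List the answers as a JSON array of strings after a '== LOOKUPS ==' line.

Apply in order:
  + 38.195.248.80/28 (H0) depth=28
  del 38.195.248.80/28 (clear depth 28)
  + 155.174.48.0/20 (H2) depth=20
  Q 155.174.54.117: descend 10011011101011100011 ; hops seen [H2] ; pick H2
  + 38.192.0.0/14 (H4) depth=14
  + 38.195.0.0/16 (H3) depth=16
  + 211.243.84.0/22 (H1) depth=22
  Q 38.195.18.78: descend 0010011011000011 ; hops seen [H4,H3] ; pick H3
  + 0.0.0.0/0 (H5) depth=0
  + 155.174.54.240/29 (H2) depth=29
  Q 211.243.84.26: descend 1101001111110011010101 ; hops seen [H5,H1] ; pick H1
  + 0.0.0.0/0 (H3) depth=0
  + 0.0.0.0/0 (H5) depth=0
  + 32.0.0.0/4 (H5) depth=4
  Q 38.195.0.0: descend 0010011011000011 ; hops seen [H5,H5,H4,H3] ; pick H3
  Q 211.243.84.4: descend 1101001111110011010101 ; hops seen [H5,H1] ; pick H1
  + 171.180.0.0/16 (H2) depth=16
  Q 155.174.54.240: descend 10011011101011100011011011110 ; hops seen [H5,H2,H2] ; pick H2
  + 171.176.0.0/12 (H2) depth=12
  + 32.0.0.0/3 (H1) depth=3
  Q 38.192.0.242: descend 00100110110000 ; hops seen [H5,H1,H5,H4] ; pick H4
  del 155.174.48.0/20 (clear depth 20)

== LOOKUPS ==
["H2","H3","H1","H3","H1","H2","H4"]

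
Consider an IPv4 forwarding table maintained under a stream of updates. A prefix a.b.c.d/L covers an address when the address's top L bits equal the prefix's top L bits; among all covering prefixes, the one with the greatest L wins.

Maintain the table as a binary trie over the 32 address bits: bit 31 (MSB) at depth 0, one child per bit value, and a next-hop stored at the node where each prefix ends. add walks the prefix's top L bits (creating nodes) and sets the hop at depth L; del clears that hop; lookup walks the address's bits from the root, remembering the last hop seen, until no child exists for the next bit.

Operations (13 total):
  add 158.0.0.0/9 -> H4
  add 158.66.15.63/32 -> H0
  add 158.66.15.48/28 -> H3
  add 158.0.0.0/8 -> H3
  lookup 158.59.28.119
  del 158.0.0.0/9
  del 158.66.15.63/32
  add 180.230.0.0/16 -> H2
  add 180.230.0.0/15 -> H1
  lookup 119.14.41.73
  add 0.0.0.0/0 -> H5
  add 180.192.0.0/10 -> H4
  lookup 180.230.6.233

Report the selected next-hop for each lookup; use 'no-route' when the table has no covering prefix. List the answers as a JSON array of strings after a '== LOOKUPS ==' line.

Apply in order:
  + 158.0.0.0/9 (H4) depth=9
  + 158.66.15.63/32 (H0) depth=32
  + 158.66.15.48/28 (H3) depth=28
  + 158.0.0.0/8 (H3) depth=8
  ? 158.59.28.119  path d0:-→d1:-→d2:-→d3:-→d4:-→d5:-→d6:-→d7:-→d8:H3→d9:H4  best=H4
  - 158.0.0.0/9 clear@9
  - 158.66.15.63/32 clear@32
  + 180.230.0.0/16 (H2) depth=16
  + 180.230.0.0/15 (H1) depth=15
  ? 119.14.41.73  path d0:-  best=no-route
  + 0.0.0.0/0 (H5) depth=0
  + 180.192.0.0/10 (H4) depth=10
  ? 180.230.6.233  path d0:H5→d1:-→d2:-→d3:-→d4:-→d5:-→d6:-→d7:-→d8:-→d9:-→d10:H4→d11:-→d12:-→d13:-→d14:-→d15:H1→d16:H2  best=H2

== LOOKUPS ==
["H4","no-route","H2"]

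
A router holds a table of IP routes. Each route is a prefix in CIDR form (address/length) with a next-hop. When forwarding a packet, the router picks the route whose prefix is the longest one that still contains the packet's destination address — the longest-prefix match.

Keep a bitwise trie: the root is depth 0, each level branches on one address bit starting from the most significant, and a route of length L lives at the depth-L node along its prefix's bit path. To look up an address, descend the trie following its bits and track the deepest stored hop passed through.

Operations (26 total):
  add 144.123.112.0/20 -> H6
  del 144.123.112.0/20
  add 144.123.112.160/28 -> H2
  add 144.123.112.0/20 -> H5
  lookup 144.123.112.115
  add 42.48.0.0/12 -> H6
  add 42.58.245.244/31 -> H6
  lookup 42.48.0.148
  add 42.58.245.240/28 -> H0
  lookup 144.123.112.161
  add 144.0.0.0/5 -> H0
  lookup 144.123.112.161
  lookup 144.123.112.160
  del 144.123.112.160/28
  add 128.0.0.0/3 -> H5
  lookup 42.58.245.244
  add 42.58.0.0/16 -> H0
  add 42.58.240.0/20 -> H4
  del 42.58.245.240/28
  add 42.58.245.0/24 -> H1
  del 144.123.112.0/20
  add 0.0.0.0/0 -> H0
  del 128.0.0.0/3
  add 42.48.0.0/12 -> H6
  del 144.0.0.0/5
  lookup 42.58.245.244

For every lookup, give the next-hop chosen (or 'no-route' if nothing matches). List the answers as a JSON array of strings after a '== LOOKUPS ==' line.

Process each operation:
  add 144.123.112.0/20 -> H6 at depth 20
  - 144.123.112.0/20 clear@20
  add 144.123.112.160/28 -> H2 at depth 28
  add 144.123.112.0/20 -> H5 at depth 20
  ? 144.123.112.115  path d0:-→d1:-→d2:-→d3:-→d4:-→d5:-→d6:-→d7:-→d8:-→d9:-→d10:-→d11:-→d12:-→d13:-→d14:-→d15:-→d16:-→d17:-→d18:-→d19:-→d20:H5→d21:-→d22:-→d23:-→d24:-  best=H5
  add 42.48.0.0/12 -> H6 at depth 12
  add 42.58.245.244/31 -> H6 at depth 31
  ? 42.48.0.148  path d0:-→d1:-→d2:-→d3:-→d4:-→d5:-→d6:-→d7:-→d8:-→d9:-→d10:-→d11:-→d12:H6  best=H6
  add 42.58.245.240/28 -> H0 at depth 28
  ? 144.123.112.161  path d0:-→d1:-→d2:-→d3:-→d4:-→d5:-→d6:-→d7:-→d8:-→d9:-→d10:-→d11:-→d12:-→d13:-→d14:-→d15:-→d16:-→d17:-→d18:-→d19:-→d20:H5→d21:-→d22:-→d23:-→d24:-→d25:-→d26:-→d27:-→d28:H2  best=H2
  add 144.0.0.0/5 -> H0 at depth 5
  ? 144.123.112.161  path d0:-→d1:-→d2:-→d3:-→d4:-→d5:H0→d6:-→d7:-→d8:-→d9:-→d10:-→d11:-→d12:-→d13:-→d14:-→d15:-→d16:-→d17:-→d18:-→d19:-→d20:H5→d21:-→d22:-→d23:-→d24:-→d25:-→d26:-→d27:-→d28:H2  best=H2
  ? 144.123.112.160  path d0:-→d1:-→d2:-→d3:-→d4:-→d5:H0→d6:-→d7:-→d8:-→d9:-→d10:-→d11:-→d12:-→d13:-→d14:-→d15:-→d16:-→d17:-→d18:-→d19:-→d20:H5→d21:-→d22:-→d23:-→d24:-→d25:-→d26:-→d27:-→d28:H2  best=H2
  - 144.123.112.160/28 clear@28
  add 128.0.0.0/3 -> H5 at depth 3
  ? 42.58.245.244  path d0:-→d1:-→d2:-→d3:-→d4:-→d5:-→d6:-→d7:-→d8:-→d9:-→d10:-→d11:-→d12:H6→d13:-→d14:-→d15:-→d16:-→d17:-→d18:-→d19:-→d20:-→d21:-→d22:-→d23:-→d24:-→d25:-→d26:-→d27:-→d28:H0→d29:-→d30:-→d31:H6  best=H6
  add 42.58.0.0/16 -> H0 at depth 16
  add 42.58.240.0/20 -> H4 at depth 20
  - 42.58.245.240/28 clear@28
  add 42.58.245.0/24 -> H1 at depth 24
  - 144.123.112.0/20 clear@20
  add 0.0.0.0/0 -> H0 at depth 0
  - 128.0.0.0/3 clear@3
  add 42.48.0.0/12 -> H6 at depth 12
  - 144.0.0.0/5 clear@5
  ? 42.58.245.244  path d0:H0→d1:-→d2:-→d3:-→d4:-→d5:-→d6:-→d7:-→d8:-→d9:-→d10:-→d11:-→d12:H6→d13:-→d14:-→d15:-→d16:H0→d17:-→d18:-→d19:-→d20:H4→d21:-→d22:-→d23:-→d24:H1→d25:-→d26:-→d27:-→d28:-→d29:-→d30:-→d31:H6  best=H6

== LOOKUPS ==
["H5","H6","H2","H2","H2","H6","H6"]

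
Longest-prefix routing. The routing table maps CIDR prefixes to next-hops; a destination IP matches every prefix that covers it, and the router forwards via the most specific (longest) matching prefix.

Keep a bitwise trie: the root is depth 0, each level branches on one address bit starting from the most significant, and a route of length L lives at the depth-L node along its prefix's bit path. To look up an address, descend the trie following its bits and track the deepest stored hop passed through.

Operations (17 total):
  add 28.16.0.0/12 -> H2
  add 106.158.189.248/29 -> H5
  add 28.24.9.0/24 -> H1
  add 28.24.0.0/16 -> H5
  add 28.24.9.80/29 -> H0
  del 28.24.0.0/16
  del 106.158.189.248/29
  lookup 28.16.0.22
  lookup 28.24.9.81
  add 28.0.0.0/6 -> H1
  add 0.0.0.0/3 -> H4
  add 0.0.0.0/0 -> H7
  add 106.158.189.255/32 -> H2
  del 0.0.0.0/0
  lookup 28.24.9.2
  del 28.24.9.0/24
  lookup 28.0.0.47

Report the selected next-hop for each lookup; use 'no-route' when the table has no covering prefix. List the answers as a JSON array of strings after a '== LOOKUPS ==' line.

Apply in order:
  add 28.16.0.0/12 -> H2 at depth 12
  add 106.158.189.248/29 -> H5 at depth 29
  add 28.24.9.0/24 -> H1 at depth 24
  add 28.24.0.0/16 -> H5 at depth 16
  add 28.24.9.80/29 -> H0 at depth 29
  del 28.24.0.0/16 (clear depth 16)
  del 106.158.189.248/29 (clear depth 29)
  lookup 28.16.0.22: bits 000111000001 walk d0:-→d1:-→d2:-→d3:-→d4:-→d5:-→d6:-→d7:-→d8:-→d9:-→d10:-→d11:-→d12:H2 -> H2
  lookup 28.24.9.81: bits 00011100000110000000100101010 walk d0:-→d1:-→d2:-→d3:-→d4:-→d5:-→d6:-→d7:-→d8:-→d9:-→d10:-→d11:-→d12:H2→d13:-→d14:-→d15:-→d16:-→d17:-→d18:-→d19:-→d20:-→d21:-→d22:-→d23:-→d24:H1→d25:-→d26:-→d27:-→d28:-→d29:H0 -> H0
  add 28.0.0.0/6 -> H1 at depth 6
  add 0.0.0.0/3 -> H4 at depth 3
  add 0.0.0.0/0 -> H7 at depth 0
  add 106.158.189.255/32 -> H2 at depth 32
  del 0.0.0.0/0 (clear depth 0)
  lookup 28.24.9.2: bits 0001110000011000000010010 walk d0:-→d1:-→d2:-→d3:H4→d4:-→d5:-→d6:H1→d7:-→d8:-→d9:-→d10:-→d11:-→d12:H2→d13:-→d14:-→d15:-→d16:-→d17:-→d18:-→d19:-→d20:-→d21:-→d22:-→d23:-→d24:H1→d25:- -> H1
  del 28.24.9.0/24 (clear depth 24)
  lookup 28.0.0.47: bits 00011100000 walk d0:-→d1:-→d2:-→d3:H4→d4:-→d5:-→d6:H1→d7:-→d8:-→d9:-→d10:-→d11:- -> H1

== LOOKUPS ==
["H2","H0","H1","H1"]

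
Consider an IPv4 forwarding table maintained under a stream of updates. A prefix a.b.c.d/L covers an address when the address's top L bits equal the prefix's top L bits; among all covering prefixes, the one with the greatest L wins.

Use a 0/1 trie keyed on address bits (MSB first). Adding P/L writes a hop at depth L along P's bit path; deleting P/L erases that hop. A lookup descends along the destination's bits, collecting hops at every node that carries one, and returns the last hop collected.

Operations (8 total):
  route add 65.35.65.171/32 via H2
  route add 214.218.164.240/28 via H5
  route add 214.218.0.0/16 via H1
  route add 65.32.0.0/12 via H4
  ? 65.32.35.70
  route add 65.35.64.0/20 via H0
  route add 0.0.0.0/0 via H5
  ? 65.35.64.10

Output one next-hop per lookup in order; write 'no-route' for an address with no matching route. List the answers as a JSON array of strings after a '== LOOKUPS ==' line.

Process each operation:
  add 65.35.65.171/32 -> H2 at depth 32
  add 214.218.164.240/28 -> H5 at depth 28
  add 214.218.0.0/16 -> H1 at depth 16
  add 65.32.0.0/12 -> H4 at depth 12
  lookup 65.32.35.70: bits 01000001001000 walk d0:-→d1:-→d2:-→d3:-→d4:-→d5:-→d6:-→d7:-→d8:-→d9:-→d10:-→d11:-→d12:H4→d13:-→d14:- -> H4
  add 65.35.64.0/20 -> H0 at depth 20
  add 0.0.0.0/0 -> H5 at depth 0
  lookup 65.35.64.10: bits 01000001001000110100000 walk d0:H5→d1:-→d2:-→d3:-→d4:-→d5:-→d6:-→d7:-→d8:-→d9:-→d10:-→d11:-→d12:H4→d13:-→d14:-→d15:-→d16:-→d17:-→d18:-→d19:-→d20:H0→d21:-→d22:-→d23:- -> H0

== LOOKUPS ==
["H4","H0"]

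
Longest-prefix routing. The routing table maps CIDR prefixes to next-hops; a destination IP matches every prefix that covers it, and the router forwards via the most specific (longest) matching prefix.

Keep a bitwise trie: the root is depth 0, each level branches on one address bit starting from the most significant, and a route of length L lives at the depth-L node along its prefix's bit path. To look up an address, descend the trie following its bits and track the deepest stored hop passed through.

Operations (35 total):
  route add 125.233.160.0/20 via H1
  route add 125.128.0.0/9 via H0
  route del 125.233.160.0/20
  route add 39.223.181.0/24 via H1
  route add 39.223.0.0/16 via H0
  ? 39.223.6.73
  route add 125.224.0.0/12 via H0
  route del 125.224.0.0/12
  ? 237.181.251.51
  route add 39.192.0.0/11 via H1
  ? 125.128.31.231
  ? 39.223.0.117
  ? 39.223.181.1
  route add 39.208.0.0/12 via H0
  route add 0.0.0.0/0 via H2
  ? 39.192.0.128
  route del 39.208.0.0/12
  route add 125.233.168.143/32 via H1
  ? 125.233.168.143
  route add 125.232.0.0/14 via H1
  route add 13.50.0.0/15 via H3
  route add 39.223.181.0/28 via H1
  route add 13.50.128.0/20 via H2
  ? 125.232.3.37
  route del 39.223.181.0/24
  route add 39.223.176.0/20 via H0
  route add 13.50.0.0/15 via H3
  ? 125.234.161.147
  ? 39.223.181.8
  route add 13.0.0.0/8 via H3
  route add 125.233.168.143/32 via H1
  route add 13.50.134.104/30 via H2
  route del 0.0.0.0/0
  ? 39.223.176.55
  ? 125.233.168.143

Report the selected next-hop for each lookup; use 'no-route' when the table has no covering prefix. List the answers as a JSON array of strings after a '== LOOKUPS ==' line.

Process each operation:
  add 125.233.160.0/20 -> H1 at depth 20
  add 125.128.0.0/9 -> H0 at depth 9
  del 125.233.160.0/20 (clear depth 20)
  add 39.223.181.0/24 -> H1 at depth 24
  add 39.223.0.0/16 -> H0 at depth 16
  lookup 39.223.6.73: bits 0010011111011111 walk d0:-→d1:-→d2:-→d3:-→d4:-→d5:-→d6:-→d7:-→d8:-→d9:-→d10:-→d11:-→d12:-→d13:-→d14:-→d15:-→d16:H0 -> H0
  add 125.224.0.0/12 -> H0 at depth 12
  del 125.224.0.0/12 (clear depth 12)
  lookup 237.181.251.51: bits ε walk d0:- -> no-route
  add 39.192.0.0/11 -> H1 at depth 11
  lookup 125.128.31.231: bits 011111011 walk d0:-→d1:-→d2:-→d3:-→d4:-→d5:-→d6:-→d7:-→d8:-→d9:H0 -> H0
  lookup 39.223.0.117: bits 0010011111011111 walk d0:-→d1:-→d2:-→d3:-→d4:-→d5:-→d6:-→d7:-→d8:-→d9:-→d10:-→d11:H1→d12:-→d13:-→d14:-→d15:-→d16:H0 -> H0
  lookup 39.223.181.1: bits 001001111101111110110101 walk d0:-→d1:-→d2:-→d3:-→d4:-→d5:-→d6:-→d7:-→d8:-→d9:-→d10:-→d11:H1→d12:-→d13:-→d14:-→d15:-→d16:H0→d17:-→d18:-→d19:-→d20:-→d21:-→d22:-→d23:-→d24:H1 -> H1
  add 39.208.0.0/12 -> H0 at depth 12
  add 0.0.0.0/0 -> H2 at depth 0
  lookup 39.192.0.128: bits 00100111110 walk d0:H2→d1:-→d2:-→d3:-→d4:-→d5:-→d6:-→d7:-→d8:-→d9:-→d10:-→d11:H1 -> H1
  del 39.208.0.0/12 (clear depth 12)
  add 125.233.168.143/32 -> H1 at depth 32
  lookup 125.233.168.143: bits 01111101111010011010100010001111 walk d0:H2→d1:-→d2:-→d3:-→d4:-→d5:-→d6:-→d7:-→d8:-→d9:H0→d10:-→d11:-→d12:-→d13:-→d14:-→d15:-→d16:-→d17:-→d18:-→d19:-→d20:-→d21:-→d22:-→d23:-→d24:-→d25:-→d26:-→d27:-→d28:-→d29:-→d30:-→d31:-→d32:H1 -> H1
  add 125.232.0.0/14 -> H1 at depth 14
  add 13.50.0.0/15 -> H3 at depth 15
  add 39.223.181.0/28 -> H1 at depth 28
  add 13.50.128.0/20 -> H2 at depth 20
  lookup 125.232.3.37: bits 011111011110100 walk d0:H2→d1:-→d2:-→d3:-→d4:-→d5:-→d6:-→d7:-→d8:-→d9:H0→d10:-→d11:-→d12:-→d13:-→d14:H1→d15:- -> H1
  del 39.223.181.0/24 (clear depth 24)
  add 39.223.176.0/20 -> H0 at depth 20
  add 13.50.0.0/15 -> H3 at depth 15
  lookup 125.234.161.147: bits 01111101111010 walk d0:H2→d1:-→d2:-→d3:-→d4:-→d5:-→d6:-→d7:-→d8:-→d9:H0→d10:-→d11:-→d12:-→d13:-→d14:H1 -> H1
  lookup 39.223.181.8: bits 0010011111011111101101010000 walk d0:H2→d1:-→d2:-→d3:-→d4:-→d5:-→d6:-→d7:-→d8:-→d9:-→d10:-→d11:H1→d12:-→d13:-→d14:-→d15:-→d16:H0→d17:-→d18:-→d19:-→d20:H0→d21:-→d22:-→d23:-→d24:-→d25:-→d26:-→d27:-→d28:H1 -> H1
  add 13.0.0.0/8 -> H3 at depth 8
  add 125.233.168.143/32 -> H1 at depth 32
  add 13.50.134.104/30 -> H2 at depth 30
  del 0.0.0.0/0 (clear depth 0)
  lookup 39.223.176.55: bits 001001111101111110110 walk d0:-→d1:-→d2:-→d3:-→d4:-→d5:-→d6:-→d7:-→d8:-→d9:-→d10:-→d11:H1→d12:-→d13:-→d14:-→d15:-→d16:H0→d17:-→d18:-→d19:-→d20:H0→d21:- -> H0
  lookup 125.233.168.143: bits 01111101111010011010100010001111 walk d0:-→d1:-→d2:-→d3:-→d4:-→d5:-→d6:-→d7:-→d8:-→d9:H0→d10:-→d11:-→d12:-→d13:-→d14:H1→d15:-→d16:-→d17:-→d18:-→d19:-→d20:-→d21:-→d22:-→d23:-→d24:-→d25:-→d26:-→d27:-→d28:-→d29:-→d30:-→d31:-→d32:H1 -> H1

== LOOKUPS ==
["H0","no-route","H0","H0","H1","H1","H1","H1","H1","H1","H0","H1"]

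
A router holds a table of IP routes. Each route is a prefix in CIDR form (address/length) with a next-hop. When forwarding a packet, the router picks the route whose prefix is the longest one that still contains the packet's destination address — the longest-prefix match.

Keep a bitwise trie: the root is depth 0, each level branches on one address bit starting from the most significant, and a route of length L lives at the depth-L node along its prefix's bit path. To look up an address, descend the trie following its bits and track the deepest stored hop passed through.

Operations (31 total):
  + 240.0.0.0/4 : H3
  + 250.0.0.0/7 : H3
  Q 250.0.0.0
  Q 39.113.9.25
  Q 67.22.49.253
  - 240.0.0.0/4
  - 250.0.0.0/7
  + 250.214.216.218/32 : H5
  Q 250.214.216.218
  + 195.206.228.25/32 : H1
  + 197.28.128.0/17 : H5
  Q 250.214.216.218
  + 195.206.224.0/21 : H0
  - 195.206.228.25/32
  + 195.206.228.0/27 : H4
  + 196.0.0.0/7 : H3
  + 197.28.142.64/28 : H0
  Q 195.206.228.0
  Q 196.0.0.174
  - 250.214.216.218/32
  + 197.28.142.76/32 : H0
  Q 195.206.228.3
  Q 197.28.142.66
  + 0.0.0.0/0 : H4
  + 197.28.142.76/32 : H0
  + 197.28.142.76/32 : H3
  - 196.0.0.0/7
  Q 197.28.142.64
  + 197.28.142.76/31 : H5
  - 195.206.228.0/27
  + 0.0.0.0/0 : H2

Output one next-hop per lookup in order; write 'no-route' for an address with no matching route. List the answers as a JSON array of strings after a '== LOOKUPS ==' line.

Trace:
  add 240.0.0.0/4 -> H3 at depth 4
  add 250.0.0.0/7 -> H3 at depth 7
  Q 250.0.0.0: descend 1111101 ; hops seen [H3,H3] ; pick H3
  Q 39.113.9.25: descend ε ; hops seen [∅] ; pick no-route
  Q 67.22.49.253: descend ε ; hops seen [∅] ; pick no-route
  - 240.0.0.0/4 clear@4
  - 250.0.0.0/7 clear@7
  add 250.214.216.218/32 -> H5 at depth 32
  Q 250.214.216.218: descend 11111010110101101101100011011010 ; hops seen [H5] ; pick H5
  add 195.206.228.25/32 -> H1 at depth 32
  add 197.28.128.0/17 -> H5 at depth 17
  Q 250.214.216.218: descend 11111010110101101101100011011010 ; hops seen [H5] ; pick H5
  add 195.206.224.0/21 -> H0 at depth 21
  - 195.206.228.25/32 clear@32
  add 195.206.228.0/27 -> H4 at depth 27
  add 196.0.0.0/7 -> H3 at depth 7
  add 197.28.142.64/28 -> H0 at depth 28
  Q 195.206.228.0: descend 110000111100111011100100000 ; hops seen [H0,H4] ; pick H4
  Q 196.0.0.174: descend 1100010 ; hops seen [H3] ; pick H3
  - 250.214.216.218/32 clear@32
  add 197.28.142.76/32 -> H0 at depth 32
  Q 195.206.228.3: descend 110000111100111011100100000 ; hops seen [H0,H4] ; pick H4
  Q 197.28.142.66: descend 1100010100011100100011100100 ; hops seen [H3,H5,H0] ; pick H0
  add 0.0.0.0/0 -> H4 at depth 0
  add 197.28.142.76/32 -> H0 at depth 32
  add 197.28.142.76/32 -> H3 at depth 32
  - 196.0.0.0/7 clear@7
  Q 197.28.142.64: descend 1100010100011100100011100100 ; hops seen [H4,H5,H0] ; pick H0
  add 197.28.142.76/31 -> H5 at depth 31
  - 195.206.228.0/27 clear@27
  add 0.0.0.0/0 -> H2 at depth 0

== LOOKUPS ==
["H3","no-route","no-route","H5","H5","H4","H3","H4","H0","H0"]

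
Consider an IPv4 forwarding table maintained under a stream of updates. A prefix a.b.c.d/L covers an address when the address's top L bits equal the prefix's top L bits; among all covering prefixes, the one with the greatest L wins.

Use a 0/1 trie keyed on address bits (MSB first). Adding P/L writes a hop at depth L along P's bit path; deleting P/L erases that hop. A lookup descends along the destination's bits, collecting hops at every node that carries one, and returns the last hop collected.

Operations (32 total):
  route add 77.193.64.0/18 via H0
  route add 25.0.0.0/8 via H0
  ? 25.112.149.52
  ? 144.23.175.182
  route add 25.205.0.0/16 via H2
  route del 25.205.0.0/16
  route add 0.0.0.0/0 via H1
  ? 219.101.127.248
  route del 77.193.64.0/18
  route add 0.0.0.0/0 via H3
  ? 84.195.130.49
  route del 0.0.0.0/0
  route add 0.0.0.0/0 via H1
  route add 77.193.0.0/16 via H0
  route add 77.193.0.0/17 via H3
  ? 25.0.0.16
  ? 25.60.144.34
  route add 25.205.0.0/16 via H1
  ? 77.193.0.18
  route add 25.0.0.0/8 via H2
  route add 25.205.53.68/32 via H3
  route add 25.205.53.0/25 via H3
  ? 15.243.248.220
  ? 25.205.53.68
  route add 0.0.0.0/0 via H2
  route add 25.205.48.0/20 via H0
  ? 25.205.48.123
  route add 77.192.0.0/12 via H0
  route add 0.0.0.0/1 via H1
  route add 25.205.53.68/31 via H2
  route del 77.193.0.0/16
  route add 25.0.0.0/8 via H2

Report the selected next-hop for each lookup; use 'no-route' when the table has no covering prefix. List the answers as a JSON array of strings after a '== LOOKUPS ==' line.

Process each operation:
  + 77.193.64.0/18 (H0) depth=18
  + 25.0.0.0/8 (H0) depth=8
  Q 25.112.149.52: descend 00011001 ; hops seen [H0] ; pick H0
  Q 144.23.175.182: descend ε ; hops seen [∅] ; pick no-route
  + 25.205.0.0/16 (H2) depth=16
  del 25.205.0.0/16 (clear depth 16)
  + 0.0.0.0/0 (H1) depth=0
  Q 219.101.127.248: descend ε ; hops seen [H1] ; pick H1
  del 77.193.64.0/18 (clear depth 18)
  + 0.0.0.0/0 (H3) depth=0
  Q 84.195.130.49: descend 010 ; hops seen [H3] ; pick H3
  del 0.0.0.0/0 (clear depth 0)
  + 0.0.0.0/0 (H1) depth=0
  + 77.193.0.0/16 (H0) depth=16
  + 77.193.0.0/17 (H3) depth=17
  Q 25.0.0.16: descend 00011001 ; hops seen [H1,H0] ; pick H0
  Q 25.60.144.34: descend 00011001 ; hops seen [H1,H0] ; pick H0
  + 25.205.0.0/16 (H1) depth=16
  Q 77.193.0.18: descend 01001101110000010 ; hops seen [H1,H0,H3] ; pick H3
  + 25.0.0.0/8 (H2) depth=8
  + 25.205.53.68/32 (H3) depth=32
  + 25.205.53.0/25 (H3) depth=25
  Q 15.243.248.220: descend 000 ; hops seen [H1] ; pick H1
  Q 25.205.53.68: descend 00011001110011010011010101000100 ; hops seen [H1,H2,H1,H3,H3] ; pick H3
  + 0.0.0.0/0 (H2) depth=0
  + 25.205.48.0/20 (H0) depth=20
  Q 25.205.48.123: descend 000110011100110100110 ; hops seen [H2,H2,H1,H0] ; pick H0
  + 77.192.0.0/12 (H0) depth=12
  + 0.0.0.0/1 (H1) depth=1
  + 25.205.53.68/31 (H2) depth=31
  del 77.193.0.0/16 (clear depth 16)
  + 25.0.0.0/8 (H2) depth=8

== LOOKUPS ==
["H0","no-route","H1","H3","H0","H0","H3","H1","H3","H0"]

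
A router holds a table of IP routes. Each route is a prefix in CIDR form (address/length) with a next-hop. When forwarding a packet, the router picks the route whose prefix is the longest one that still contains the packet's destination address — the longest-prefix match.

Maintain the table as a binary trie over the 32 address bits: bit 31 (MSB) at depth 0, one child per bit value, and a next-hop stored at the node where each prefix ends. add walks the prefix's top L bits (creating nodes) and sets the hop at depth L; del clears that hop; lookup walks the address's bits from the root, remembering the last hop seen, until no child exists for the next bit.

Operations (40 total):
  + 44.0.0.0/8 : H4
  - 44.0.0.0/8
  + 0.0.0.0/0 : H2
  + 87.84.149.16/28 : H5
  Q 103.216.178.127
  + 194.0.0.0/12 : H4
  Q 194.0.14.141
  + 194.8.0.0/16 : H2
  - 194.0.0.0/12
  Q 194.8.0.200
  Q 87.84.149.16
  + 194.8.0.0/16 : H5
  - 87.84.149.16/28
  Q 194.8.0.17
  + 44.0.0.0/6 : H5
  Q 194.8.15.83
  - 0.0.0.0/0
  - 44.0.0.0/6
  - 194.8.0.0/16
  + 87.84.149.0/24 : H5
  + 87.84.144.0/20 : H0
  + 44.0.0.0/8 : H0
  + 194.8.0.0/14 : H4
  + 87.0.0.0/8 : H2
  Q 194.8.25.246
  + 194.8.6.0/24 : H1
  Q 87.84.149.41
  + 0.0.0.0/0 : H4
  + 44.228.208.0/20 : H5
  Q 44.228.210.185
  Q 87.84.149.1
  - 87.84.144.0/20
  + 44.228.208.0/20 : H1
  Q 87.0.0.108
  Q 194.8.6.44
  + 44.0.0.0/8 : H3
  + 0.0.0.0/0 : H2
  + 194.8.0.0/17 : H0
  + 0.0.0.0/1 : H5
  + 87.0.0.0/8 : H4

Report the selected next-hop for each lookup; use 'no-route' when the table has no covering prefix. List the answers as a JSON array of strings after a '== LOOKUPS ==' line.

Trace:
  add 44.0.0.0/8 -> H4 at depth 8
  - 44.0.0.0/8 clear@8
  add 0.0.0.0/0 -> H2 at depth 0
  add 87.84.149.16/28 -> H5 at depth 28
  lookup 103.216.178.127: bits 01 walk d0:H2→d1:-→d2:- -> H2
  add 194.0.0.0/12 -> H4 at depth 12
  lookup 194.0.14.141: bits 110000100000 walk d0:H2→d1:-→d2:-→d3:-→d4:-→d5:-→d6:-→d7:-→d8:-→d9:-→d10:-→d11:-→d12:H4 -> H4
  add 194.8.0.0/16 -> H2 at depth 16
  - 194.0.0.0/12 clear@12
  lookup 194.8.0.200: bits 1100001000001000 walk d0:H2→d1:-→d2:-→d3:-→d4:-→d5:-→d6:-→d7:-→d8:-→d9:-→d10:-→d11:-→d12:-→d13:-→d14:-→d15:-→d16:H2 -> H2
  lookup 87.84.149.16: bits 0101011101010100100101010001 walk d0:H2→d1:-→d2:-→d3:-→d4:-→d5:-→d6:-→d7:-→d8:-→d9:-→d10:-→d11:-→d12:-→d13:-→d14:-→d15:-→d16:-→d17:-→d18:-→d19:-→d20:-→d21:-→d22:-→d23:-→d24:-→d25:-→d26:-→d27:-→d28:H5 -> H5
  add 194.8.0.0/16 -> H5 at depth 16
  - 87.84.149.16/28 clear@28
  lookup 194.8.0.17: bits 1100001000001000 walk d0:H2→d1:-→d2:-→d3:-→d4:-→d5:-→d6:-→d7:-→d8:-→d9:-→d10:-→d11:-→d12:-→d13:-→d14:-→d15:-→d16:H5 -> H5
  add 44.0.0.0/6 -> H5 at depth 6
  lookup 194.8.15.83: bits 1100001000001000 walk d0:H2→d1:-→d2:-→d3:-→d4:-→d5:-→d6:-→d7:-→d8:-→d9:-→d10:-→d11:-→d12:-→d13:-→d14:-→d15:-→d16:H5 -> H5
  - 0.0.0.0/0 clear@0
  - 44.0.0.0/6 clear@6
  - 194.8.0.0/16 clear@16
  add 87.84.149.0/24 -> H5 at depth 24
  add 87.84.144.0/20 -> H0 at depth 20
  add 44.0.0.0/8 -> H0 at depth 8
  add 194.8.0.0/14 -> H4 at depth 14
  add 87.0.0.0/8 -> H2 at depth 8
  lookup 194.8.25.246: bits 1100001000001000 walk d0:-→d1:-→d2:-→d3:-→d4:-→d5:-→d6:-→d7:-→d8:-→d9:-→d10:-→d11:-→d12:-→d13:-→d14:H4→d15:-→d16:- -> H4
  add 194.8.6.0/24 -> H1 at depth 24
  lookup 87.84.149.41: bits 01010111010101001001010100 walk d0:-→d1:-→d2:-→d3:-→d4:-→d5:-→d6:-→d7:-→d8:H2→d9:-→d10:-→d11:-→d12:-→d13:-→d14:-→d15:-→d16:-→d17:-→d18:-→d19:-→d20:H0→d21:-→d22:-→d23:-→d24:H5→d25:-→d26:- -> H5
  add 0.0.0.0/0 -> H4 at depth 0
  add 44.228.208.0/20 -> H5 at depth 20
  lookup 44.228.210.185: bits 00101100111001001101 walk d0:H4→d1:-→d2:-→d3:-→d4:-→d5:-→d6:-→d7:-→d8:H0→d9:-→d10:-→d11:-→d12:-→d13:-→d14:-→d15:-→d16:-→d17:-→d18:-→d19:-→d20:H5 -> H5
  lookup 87.84.149.1: bits 010101110101010010010101000 walk d0:H4→d1:-→d2:-→d3:-→d4:-→d5:-→d6:-→d7:-→d8:H2→d9:-→d10:-→d11:-→d12:-→d13:-→d14:-→d15:-→d16:-→d17:-→d18:-→d19:-→d20:H0→d21:-→d22:-→d23:-→d24:H5→d25:-→d26:-→d27:- -> H5
  - 87.84.144.0/20 clear@20
  add 44.228.208.0/20 -> H1 at depth 20
  lookup 87.0.0.108: bits 010101110 walk d0:H4→d1:-→d2:-→d3:-→d4:-→d5:-→d6:-→d7:-→d8:H2→d9:- -> H2
  lookup 194.8.6.44: bits 110000100000100000000110 walk d0:H4→d1:-→d2:-→d3:-→d4:-→d5:-→d6:-→d7:-→d8:-→d9:-→d10:-→d11:-→d12:-→d13:-→d14:H4→d15:-→d16:-→d17:-→d18:-→d19:-→d20:-→d21:-→d22:-→d23:-→d24:H1 -> H1
  add 44.0.0.0/8 -> H3 at depth 8
  add 0.0.0.0/0 -> H2 at depth 0
  add 194.8.0.0/17 -> H0 at depth 17
  add 0.0.0.0/1 -> H5 at depth 1
  add 87.0.0.0/8 -> H4 at depth 8

== LOOKUPS ==
["H2","H4","H2","H5","H5","H5","H4","H5","H5","H5","H2","H1"]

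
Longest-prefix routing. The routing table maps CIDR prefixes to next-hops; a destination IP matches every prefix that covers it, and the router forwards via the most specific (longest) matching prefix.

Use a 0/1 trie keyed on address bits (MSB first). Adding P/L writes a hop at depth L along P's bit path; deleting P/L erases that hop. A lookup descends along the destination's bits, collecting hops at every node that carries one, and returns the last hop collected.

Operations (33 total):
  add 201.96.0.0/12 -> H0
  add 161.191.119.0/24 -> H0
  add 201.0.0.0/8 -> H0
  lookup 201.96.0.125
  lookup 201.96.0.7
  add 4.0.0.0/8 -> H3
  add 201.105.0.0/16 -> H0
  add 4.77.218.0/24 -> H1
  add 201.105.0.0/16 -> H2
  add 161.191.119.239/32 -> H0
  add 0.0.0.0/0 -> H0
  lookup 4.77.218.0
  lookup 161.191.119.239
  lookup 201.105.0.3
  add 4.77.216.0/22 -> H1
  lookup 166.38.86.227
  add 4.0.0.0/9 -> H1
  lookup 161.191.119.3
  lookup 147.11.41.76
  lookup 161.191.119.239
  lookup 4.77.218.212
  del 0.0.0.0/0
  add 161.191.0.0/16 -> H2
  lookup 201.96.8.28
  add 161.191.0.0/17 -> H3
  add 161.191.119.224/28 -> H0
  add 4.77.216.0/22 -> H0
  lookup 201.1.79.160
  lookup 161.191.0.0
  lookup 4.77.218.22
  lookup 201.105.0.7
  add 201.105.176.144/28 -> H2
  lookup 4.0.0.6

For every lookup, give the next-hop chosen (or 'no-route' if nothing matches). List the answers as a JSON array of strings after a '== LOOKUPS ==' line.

Apply in order:
  add 201.96.0.0/12 -> H0 at depth 12
  add 161.191.119.0/24 -> H0 at depth 24
  add 201.0.0.0/8 -> H0 at depth 8
  ? 201.96.0.125  path d0:-→d1:-→d2:-→d3:-→d4:-→d5:-→d6:-→d7:-→d8:H0→d9:-→d10:-→d11:-→d12:H0  best=H0
  ? 201.96.0.7  path d0:-→d1:-→d2:-→d3:-→d4:-→d5:-→d6:-→d7:-→d8:H0→d9:-→d10:-→d11:-→d12:H0  best=H0
  add 4.0.0.0/8 -> H3 at depth 8
  add 201.105.0.0/16 -> H0 at depth 16
  add 4.77.218.0/24 -> H1 at depth 24
  add 201.105.0.0/16 -> H2 at depth 16
  add 161.191.119.239/32 -> H0 at depth 32
  add 0.0.0.0/0 -> H0 at depth 0
  ? 4.77.218.0  path d0:H0→d1:-→d2:-→d3:-→d4:-→d5:-→d6:-→d7:-→d8:H3→d9:-→d10:-→d11:-→d12:-→d13:-→d14:-→d15:-→d16:-→d17:-→d18:-→d19:-→d20:-→d21:-→d22:-→d23:-→d24:H1  best=H1
  ? 161.191.119.239  path d0:H0→d1:-→d2:-→d3:-→d4:-→d5:-→d6:-→d7:-→d8:-→d9:-→d10:-→d11:-→d12:-→d13:-→d14:-→d15:-→d16:-→d17:-→d18:-→d19:-→d20:-→d21:-→d22:-→d23:-→d24:H0→d25:-→d26:-→d27:-→d28:-→d29:-→d30:-→d31:-→d32:H0  best=H0
  ? 201.105.0.3  path d0:H0→d1:-→d2:-→d3:-→d4:-→d5:-→d6:-→d7:-→d8:H0→d9:-→d10:-→d11:-→d12:H0→d13:-→d14:-→d15:-→d16:H2  best=H2
  add 4.77.216.0/22 -> H1 at depth 22
  ? 166.38.86.227  path d0:H0→d1:-→d2:-→d3:-→d4:-→d5:-  best=H0
  add 4.0.0.0/9 -> H1 at depth 9
  ? 161.191.119.3  path d0:H0→d1:-→d2:-→d3:-→d4:-→d5:-→d6:-→d7:-→d8:-→d9:-→d10:-→d11:-→d12:-→d13:-→d14:-→d15:-→d16:-→d17:-→d18:-→d19:-→d20:-→d21:-→d22:-→d23:-→d24:H0  best=H0
  ? 147.11.41.76  path d0:H0→d1:-→d2:-  best=H0
  ? 161.191.119.239  path d0:H0→d1:-→d2:-→d3:-→d4:-→d5:-→d6:-→d7:-→d8:-→d9:-→d10:-→d11:-→d12:-→d13:-→d14:-→d15:-→d16:-→d17:-→d18:-→d19:-→d20:-→d21:-→d22:-→d23:-→d24:H0→d25:-→d26:-→d27:-→d28:-→d29:-→d30:-→d31:-→d32:H0  best=H0
  ? 4.77.218.212  path d0:H0→d1:-→d2:-→d3:-→d4:-→d5:-→d6:-→d7:-→d8:H3→d9:H1→d10:-→d11:-→d12:-→d13:-→d14:-→d15:-→d16:-→d17:-→d18:-→d19:-→d20:-→d21:-→d22:H1→d23:-→d24:H1  best=H1
  - 0.0.0.0/0 clear@0
  add 161.191.0.0/16 -> H2 at depth 16
  ? 201.96.8.28  path d0:-→d1:-→d2:-→d3:-→d4:-→d5:-→d6:-→d7:-→d8:H0→d9:-→d10:-→d11:-→d12:H0  best=H0
  add 161.191.0.0/17 -> H3 at depth 17
  add 161.191.119.224/28 -> H0 at depth 28
  add 4.77.216.0/22 -> H0 at depth 22
  ? 201.1.79.160  path d0:-→d1:-→d2:-→d3:-→d4:-→d5:-→d6:-→d7:-→d8:H0→d9:-  best=H0
  ? 161.191.0.0  path d0:-→d1:-→d2:-→d3:-→d4:-→d5:-→d6:-→d7:-→d8:-→d9:-→d10:-→d11:-→d12:-→d13:-→d14:-→d15:-→d16:H2→d17:H3  best=H3
  ? 4.77.218.22  path d0:-→d1:-→d2:-→d3:-→d4:-→d5:-→d6:-→d7:-→d8:H3→d9:H1→d10:-→d11:-→d12:-→d13:-→d14:-→d15:-→d16:-→d17:-→d18:-→d19:-→d20:-→d21:-→d22:H0→d23:-→d24:H1  best=H1
  ? 201.105.0.7  path d0:-→d1:-→d2:-→d3:-→d4:-→d5:-→d6:-→d7:-→d8:H0→d9:-→d10:-→d11:-→d12:H0→d13:-→d14:-→d15:-→d16:H2  best=H2
  add 201.105.176.144/28 -> H2 at depth 28
  ? 4.0.0.6  path d0:-→d1:-→d2:-→d3:-→d4:-→d5:-→d6:-→d7:-→d8:H3→d9:H1  best=H1

== LOOKUPS ==
["H0","H0","H1","H0","H2","H0","H0","H0","H0","H1","H0","H0","H3","H1","H2","H1"]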